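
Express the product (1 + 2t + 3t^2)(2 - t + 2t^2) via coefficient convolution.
Ascending coefficients: a = [1, 2, 3], b = [2, -1, 2]. c[0] = 1×2 = 2; c[1] = 1×-1 + 2×2 = 3; c[2] = 1×2 + 2×-1 + 3×2 = 6; c[3] = 2×2 + 3×-1 = 1; c[4] = 3×2 = 6. Result coefficients: [2, 3, 6, 1, 6] → 2 + 3t + 6t^2 + t^3 + 6t^4

2 + 3t + 6t^2 + t^3 + 6t^4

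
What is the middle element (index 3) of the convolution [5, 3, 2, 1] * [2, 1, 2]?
Use y[k] = Σ_i a[i]·b[k-i] at k=3. y[3] = 3×2 + 2×1 + 1×2 = 10

10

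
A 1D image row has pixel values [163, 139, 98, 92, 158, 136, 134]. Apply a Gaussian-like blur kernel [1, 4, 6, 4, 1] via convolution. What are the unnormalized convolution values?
Convolve image row [163, 139, 98, 92, 158, 136, 134] with kernel [1, 4, 6, 4, 1]: y[0] = 163×1 = 163; y[1] = 163×4 + 139×1 = 791; y[2] = 163×6 + 139×4 + 98×1 = 1632; y[3] = 163×4 + 139×6 + 98×4 + 92×1 = 1970; y[4] = 163×1 + 139×4 + 98×6 + 92×4 + 158×1 = 1833; y[5] = 139×1 + 98×4 + 92×6 + 158×4 + 136×1 = 1851; y[6] = 98×1 + 92×4 + 158×6 + 136×4 + 134×1 = 2092; y[7] = 92×1 + 158×4 + 136×6 + 134×4 = 2076; y[8] = 158×1 + 136×4 + 134×6 = 1506; y[9] = 136×1 + 134×4 = 672; y[10] = 134×1 = 134 → [163, 791, 1632, 1970, 1833, 1851, 2092, 2076, 1506, 672, 134]. Normalization factor = sum(kernel) = 16.

[163, 791, 1632, 1970, 1833, 1851, 2092, 2076, 1506, 672, 134]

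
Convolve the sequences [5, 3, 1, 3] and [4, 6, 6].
y[0] = 5×4 = 20; y[1] = 5×6 + 3×4 = 42; y[2] = 5×6 + 3×6 + 1×4 = 52; y[3] = 3×6 + 1×6 + 3×4 = 36; y[4] = 1×6 + 3×6 = 24; y[5] = 3×6 = 18

[20, 42, 52, 36, 24, 18]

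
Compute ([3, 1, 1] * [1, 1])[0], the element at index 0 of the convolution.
Use y[k] = Σ_i a[i]·b[k-i] at k=0. y[0] = 3×1 = 3

3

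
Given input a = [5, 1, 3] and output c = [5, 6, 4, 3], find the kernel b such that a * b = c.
Output length 4 = len(a) + len(b) - 1 ⇒ len(b) = 2. Solve b forward using b[k] = (c[k] - Σ_{i≥1} a[i]·b[k-i]) / a[0]: b[0] = c[0] / a[0] = 5 / 5 = 1; b[1] = (c[1] - 1×1) / a[0] = (6 - 1×1) / 5 = 1. So b = [1, 1]. Forward-check [5, 1, 3] * [1, 1]: c[0] = 5×1 = 5; c[1] = 5×1 + 1×1 = 6; c[2] = 1×1 + 3×1 = 4; c[3] = 3×1 = 3 → [5, 6, 4, 3] ✓

[1, 1]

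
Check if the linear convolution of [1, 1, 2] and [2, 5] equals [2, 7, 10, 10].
Recompute linear convolution of [1, 1, 2] and [2, 5]: y[0] = 1×2 = 2; y[1] = 1×5 + 1×2 = 7; y[2] = 1×5 + 2×2 = 9; y[3] = 2×5 = 10 → [2, 7, 9, 10]. Compare to given [2, 7, 10, 10]: they differ at index 2: given 10, correct 9, so answer: No

No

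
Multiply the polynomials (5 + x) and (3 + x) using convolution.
Ascending coefficients: a = [5, 1], b = [3, 1]. c[0] = 5×3 = 15; c[1] = 5×1 + 1×3 = 8; c[2] = 1×1 = 1. Result coefficients: [15, 8, 1] → 15 + 8x + x^2

15 + 8x + x^2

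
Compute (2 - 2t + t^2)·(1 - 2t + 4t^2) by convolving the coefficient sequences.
Ascending coefficients: a = [2, -2, 1], b = [1, -2, 4]. c[0] = 2×1 = 2; c[1] = 2×-2 + -2×1 = -6; c[2] = 2×4 + -2×-2 + 1×1 = 13; c[3] = -2×4 + 1×-2 = -10; c[4] = 1×4 = 4. Result coefficients: [2, -6, 13, -10, 4] → 2 - 6t + 13t^2 - 10t^3 + 4t^4

2 - 6t + 13t^2 - 10t^3 + 4t^4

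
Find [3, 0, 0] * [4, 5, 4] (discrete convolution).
y[0] = 3×4 = 12; y[1] = 3×5 + 0×4 = 15; y[2] = 3×4 + 0×5 + 0×4 = 12; y[3] = 0×4 + 0×5 = 0; y[4] = 0×4 = 0

[12, 15, 12, 0, 0]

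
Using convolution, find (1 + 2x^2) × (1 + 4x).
Ascending coefficients: a = [1, 0, 2], b = [1, 4]. c[0] = 1×1 = 1; c[1] = 1×4 + 0×1 = 4; c[2] = 0×4 + 2×1 = 2; c[3] = 2×4 = 8. Result coefficients: [1, 4, 2, 8] → 1 + 4x + 2x^2 + 8x^3

1 + 4x + 2x^2 + 8x^3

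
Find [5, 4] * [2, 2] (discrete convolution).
y[0] = 5×2 = 10; y[1] = 5×2 + 4×2 = 18; y[2] = 4×2 = 8

[10, 18, 8]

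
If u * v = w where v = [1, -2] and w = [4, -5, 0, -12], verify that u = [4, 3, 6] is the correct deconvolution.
Forward-compute [4, 3, 6] * [1, -2]: w[0] = 4×1 = 4; w[1] = 4×-2 + 3×1 = -5; w[2] = 3×-2 + 6×1 = 0; w[3] = 6×-2 = -12 → [4, -5, 0, -12]. Matches given w = [4, -5, 0, -12], so verified.

Verified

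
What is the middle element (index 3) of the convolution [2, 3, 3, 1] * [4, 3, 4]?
Use y[k] = Σ_i a[i]·b[k-i] at k=3. y[3] = 3×4 + 3×3 + 1×4 = 25

25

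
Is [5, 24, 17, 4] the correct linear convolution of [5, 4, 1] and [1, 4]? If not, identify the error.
Recompute linear convolution of [5, 4, 1] and [1, 4]: y[0] = 5×1 = 5; y[1] = 5×4 + 4×1 = 24; y[2] = 4×4 + 1×1 = 17; y[3] = 1×4 = 4 → [5, 24, 17, 4]. Given [5, 24, 17, 4] matches, so answer: Yes

Yes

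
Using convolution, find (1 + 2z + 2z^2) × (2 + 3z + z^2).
Ascending coefficients: a = [1, 2, 2], b = [2, 3, 1]. c[0] = 1×2 = 2; c[1] = 1×3 + 2×2 = 7; c[2] = 1×1 + 2×3 + 2×2 = 11; c[3] = 2×1 + 2×3 = 8; c[4] = 2×1 = 2. Result coefficients: [2, 7, 11, 8, 2] → 2 + 7z + 11z^2 + 8z^3 + 2z^4

2 + 7z + 11z^2 + 8z^3 + 2z^4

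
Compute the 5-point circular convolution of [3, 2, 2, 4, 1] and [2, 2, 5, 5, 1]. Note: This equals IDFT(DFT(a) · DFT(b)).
Either evaluate y[k] = Σ_j a[j]·b[(k-j) mod 5] directly, or use IDFT(DFT(a) · DFT(b)). y[0] = 3×2 + 2×1 + 2×5 + 4×5 + 1×2 = 40; y[1] = 3×2 + 2×2 + 2×1 + 4×5 + 1×5 = 37; y[2] = 3×5 + 2×2 + 2×2 + 4×1 + 1×5 = 32; y[3] = 3×5 + 2×5 + 2×2 + 4×2 + 1×1 = 38; y[4] = 3×1 + 2×5 + 2×5 + 4×2 + 1×2 = 33. Result: [40, 37, 32, 38, 33]

[40, 37, 32, 38, 33]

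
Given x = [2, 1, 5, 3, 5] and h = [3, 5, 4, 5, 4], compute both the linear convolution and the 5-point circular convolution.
Linear: y_lin[0] = 2×3 = 6; y_lin[1] = 2×5 + 1×3 = 13; y_lin[2] = 2×4 + 1×5 + 5×3 = 28; y_lin[3] = 2×5 + 1×4 + 5×5 + 3×3 = 48; y_lin[4] = 2×4 + 1×5 + 5×4 + 3×5 + 5×3 = 63; y_lin[5] = 1×4 + 5×5 + 3×4 + 5×5 = 66; y_lin[6] = 5×4 + 3×5 + 5×4 = 55; y_lin[7] = 3×4 + 5×5 = 37; y_lin[8] = 5×4 = 20 → [6, 13, 28, 48, 63, 66, 55, 37, 20]. Circular (length 5): y[0] = 2×3 + 1×4 + 5×5 + 3×4 + 5×5 = 72; y[1] = 2×5 + 1×3 + 5×4 + 3×5 + 5×4 = 68; y[2] = 2×4 + 1×5 + 5×3 + 3×4 + 5×5 = 65; y[3] = 2×5 + 1×4 + 5×5 + 3×3 + 5×4 = 68; y[4] = 2×4 + 1×5 + 5×4 + 3×5 + 5×3 = 63 → [72, 68, 65, 68, 63]

Linear: [6, 13, 28, 48, 63, 66, 55, 37, 20], Circular: [72, 68, 65, 68, 63]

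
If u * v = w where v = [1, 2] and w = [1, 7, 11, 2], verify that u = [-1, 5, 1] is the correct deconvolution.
Forward-compute [-1, 5, 1] * [1, 2]: w[0] = -1×1 = -1; w[1] = -1×2 + 5×1 = 3; w[2] = 5×2 + 1×1 = 11; w[3] = 1×2 = 2 → [-1, 3, 11, 2]. Does not match given w = [1, 7, 11, 2].

Not verified. [-1, 5, 1] * [1, 2] = [-1, 3, 11, 2], which differs from [1, 7, 11, 2] at index 0.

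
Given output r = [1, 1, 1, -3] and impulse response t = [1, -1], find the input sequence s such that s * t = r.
Deconvolve r=[1, 1, 1, -3] by t=[1, -1]. Since t[0]=1, solve forward: s[0] = r[0] / 1 = 1; s[1] = (r[1] - 1×-1) / 1 = 2; s[2] = (r[2] - 2×-1) / 1 = 3. So s = [1, 2, 3]. Check by forward convolution: r[0] = 1×1 = 1; r[1] = 1×-1 + 2×1 = 1; r[2] = 2×-1 + 3×1 = 1; r[3] = 3×-1 = -3

[1, 2, 3]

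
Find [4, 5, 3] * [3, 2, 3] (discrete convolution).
y[0] = 4×3 = 12; y[1] = 4×2 + 5×3 = 23; y[2] = 4×3 + 5×2 + 3×3 = 31; y[3] = 5×3 + 3×2 = 21; y[4] = 3×3 = 9

[12, 23, 31, 21, 9]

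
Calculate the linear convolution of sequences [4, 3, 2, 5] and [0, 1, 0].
y[0] = 4×0 = 0; y[1] = 4×1 + 3×0 = 4; y[2] = 4×0 + 3×1 + 2×0 = 3; y[3] = 3×0 + 2×1 + 5×0 = 2; y[4] = 2×0 + 5×1 = 5; y[5] = 5×0 = 0

[0, 4, 3, 2, 5, 0]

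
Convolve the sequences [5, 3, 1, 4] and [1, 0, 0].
y[0] = 5×1 = 5; y[1] = 5×0 + 3×1 = 3; y[2] = 5×0 + 3×0 + 1×1 = 1; y[3] = 3×0 + 1×0 + 4×1 = 4; y[4] = 1×0 + 4×0 = 0; y[5] = 4×0 = 0

[5, 3, 1, 4, 0, 0]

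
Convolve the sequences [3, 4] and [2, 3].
y[0] = 3×2 = 6; y[1] = 3×3 + 4×2 = 17; y[2] = 4×3 = 12

[6, 17, 12]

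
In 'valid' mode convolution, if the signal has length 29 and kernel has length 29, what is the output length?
'Valid' mode counts only positions where the kernel fully overlaps the signal: m - n + 1 = 29 - 29 + 1 = 1

1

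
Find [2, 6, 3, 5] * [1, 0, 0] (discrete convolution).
y[0] = 2×1 = 2; y[1] = 2×0 + 6×1 = 6; y[2] = 2×0 + 6×0 + 3×1 = 3; y[3] = 6×0 + 3×0 + 5×1 = 5; y[4] = 3×0 + 5×0 = 0; y[5] = 5×0 = 0

[2, 6, 3, 5, 0, 0]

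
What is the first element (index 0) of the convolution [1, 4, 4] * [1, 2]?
Use y[k] = Σ_i a[i]·b[k-i] at k=0. y[0] = 1×1 = 1

1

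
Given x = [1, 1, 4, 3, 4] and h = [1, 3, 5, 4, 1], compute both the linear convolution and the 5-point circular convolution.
Linear: y_lin[0] = 1×1 = 1; y_lin[1] = 1×3 + 1×1 = 4; y_lin[2] = 1×5 + 1×3 + 4×1 = 12; y_lin[3] = 1×4 + 1×5 + 4×3 + 3×1 = 24; y_lin[4] = 1×1 + 1×4 + 4×5 + 3×3 + 4×1 = 38; y_lin[5] = 1×1 + 4×4 + 3×5 + 4×3 = 44; y_lin[6] = 4×1 + 3×4 + 4×5 = 36; y_lin[7] = 3×1 + 4×4 = 19; y_lin[8] = 4×1 = 4 → [1, 4, 12, 24, 38, 44, 36, 19, 4]. Circular (length 5): y[0] = 1×1 + 1×1 + 4×4 + 3×5 + 4×3 = 45; y[1] = 1×3 + 1×1 + 4×1 + 3×4 + 4×5 = 40; y[2] = 1×5 + 1×3 + 4×1 + 3×1 + 4×4 = 31; y[3] = 1×4 + 1×5 + 4×3 + 3×1 + 4×1 = 28; y[4] = 1×1 + 1×4 + 4×5 + 3×3 + 4×1 = 38 → [45, 40, 31, 28, 38]

Linear: [1, 4, 12, 24, 38, 44, 36, 19, 4], Circular: [45, 40, 31, 28, 38]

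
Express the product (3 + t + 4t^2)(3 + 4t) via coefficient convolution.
Ascending coefficients: a = [3, 1, 4], b = [3, 4]. c[0] = 3×3 = 9; c[1] = 3×4 + 1×3 = 15; c[2] = 1×4 + 4×3 = 16; c[3] = 4×4 = 16. Result coefficients: [9, 15, 16, 16] → 9 + 15t + 16t^2 + 16t^3

9 + 15t + 16t^2 + 16t^3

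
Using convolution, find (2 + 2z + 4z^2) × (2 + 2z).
Ascending coefficients: a = [2, 2, 4], b = [2, 2]. c[0] = 2×2 = 4; c[1] = 2×2 + 2×2 = 8; c[2] = 2×2 + 4×2 = 12; c[3] = 4×2 = 8. Result coefficients: [4, 8, 12, 8] → 4 + 8z + 12z^2 + 8z^3

4 + 8z + 12z^2 + 8z^3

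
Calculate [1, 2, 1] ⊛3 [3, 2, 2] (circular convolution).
Use y[k] = Σ_j a[j]·b[(k-j) mod 3]. y[0] = 1×3 + 2×2 + 1×2 = 9; y[1] = 1×2 + 2×3 + 1×2 = 10; y[2] = 1×2 + 2×2 + 1×3 = 9. Result: [9, 10, 9]

[9, 10, 9]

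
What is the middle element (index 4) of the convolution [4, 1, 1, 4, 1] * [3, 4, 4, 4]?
Use y[k] = Σ_i a[i]·b[k-i] at k=4. y[4] = 1×4 + 1×4 + 4×4 + 1×3 = 27

27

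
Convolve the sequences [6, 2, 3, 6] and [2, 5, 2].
y[0] = 6×2 = 12; y[1] = 6×5 + 2×2 = 34; y[2] = 6×2 + 2×5 + 3×2 = 28; y[3] = 2×2 + 3×5 + 6×2 = 31; y[4] = 3×2 + 6×5 = 36; y[5] = 6×2 = 12

[12, 34, 28, 31, 36, 12]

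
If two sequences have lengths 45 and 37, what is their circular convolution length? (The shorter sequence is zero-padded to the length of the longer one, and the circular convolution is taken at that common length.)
Circular convolution (zero-padding the shorter input) has length max(m, n) = max(45, 37) = 45

45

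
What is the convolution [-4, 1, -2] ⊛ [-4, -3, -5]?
y[0] = -4×-4 = 16; y[1] = -4×-3 + 1×-4 = 8; y[2] = -4×-5 + 1×-3 + -2×-4 = 25; y[3] = 1×-5 + -2×-3 = 1; y[4] = -2×-5 = 10

[16, 8, 25, 1, 10]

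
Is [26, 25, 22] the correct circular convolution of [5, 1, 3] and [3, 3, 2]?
Recompute circular convolution of [5, 1, 3] and [3, 3, 2]: y[0] = 5×3 + 1×2 + 3×3 = 26; y[1] = 5×3 + 1×3 + 3×2 = 24; y[2] = 5×2 + 1×3 + 3×3 = 22 → [26, 24, 22]. Compare to given [26, 25, 22]: they differ at index 1: given 25, correct 24, so answer: No

No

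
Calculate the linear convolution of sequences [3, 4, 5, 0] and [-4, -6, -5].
y[0] = 3×-4 = -12; y[1] = 3×-6 + 4×-4 = -34; y[2] = 3×-5 + 4×-6 + 5×-4 = -59; y[3] = 4×-5 + 5×-6 + 0×-4 = -50; y[4] = 5×-5 + 0×-6 = -25; y[5] = 0×-5 = 0

[-12, -34, -59, -50, -25, 0]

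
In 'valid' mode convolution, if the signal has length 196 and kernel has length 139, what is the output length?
'Valid' mode counts only positions where the kernel fully overlaps the signal: m - n + 1 = 196 - 139 + 1 = 58

58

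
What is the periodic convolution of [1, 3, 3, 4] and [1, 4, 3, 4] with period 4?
Use y[k] = Σ_j f[j]·g[(k-j) mod 4]. y[0] = 1×1 + 3×4 + 3×3 + 4×4 = 38; y[1] = 1×4 + 3×1 + 3×4 + 4×3 = 31; y[2] = 1×3 + 3×4 + 3×1 + 4×4 = 34; y[3] = 1×4 + 3×3 + 3×4 + 4×1 = 29. Result: [38, 31, 34, 29]

[38, 31, 34, 29]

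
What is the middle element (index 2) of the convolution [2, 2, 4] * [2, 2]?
Use y[k] = Σ_i a[i]·b[k-i] at k=2. y[2] = 2×2 + 4×2 = 12

12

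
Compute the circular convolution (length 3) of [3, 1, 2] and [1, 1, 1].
Use y[k] = Σ_j s[j]·t[(k-j) mod 3]. y[0] = 3×1 + 1×1 + 2×1 = 6; y[1] = 3×1 + 1×1 + 2×1 = 6; y[2] = 3×1 + 1×1 + 2×1 = 6. Result: [6, 6, 6]

[6, 6, 6]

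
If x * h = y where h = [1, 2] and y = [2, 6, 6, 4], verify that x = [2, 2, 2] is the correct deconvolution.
Forward-compute [2, 2, 2] * [1, 2]: y[0] = 2×1 = 2; y[1] = 2×2 + 2×1 = 6; y[2] = 2×2 + 2×1 = 6; y[3] = 2×2 = 4 → [2, 6, 6, 4]. Matches given y = [2, 6, 6, 4], so verified.

Verified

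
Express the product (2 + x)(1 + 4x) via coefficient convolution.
Ascending coefficients: a = [2, 1], b = [1, 4]. c[0] = 2×1 = 2; c[1] = 2×4 + 1×1 = 9; c[2] = 1×4 = 4. Result coefficients: [2, 9, 4] → 2 + 9x + 4x^2

2 + 9x + 4x^2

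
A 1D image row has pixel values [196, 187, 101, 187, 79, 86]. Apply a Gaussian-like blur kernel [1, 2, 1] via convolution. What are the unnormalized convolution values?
Convolve image row [196, 187, 101, 187, 79, 86] with kernel [1, 2, 1]: y[0] = 196×1 = 196; y[1] = 196×2 + 187×1 = 579; y[2] = 196×1 + 187×2 + 101×1 = 671; y[3] = 187×1 + 101×2 + 187×1 = 576; y[4] = 101×1 + 187×2 + 79×1 = 554; y[5] = 187×1 + 79×2 + 86×1 = 431; y[6] = 79×1 + 86×2 = 251; y[7] = 86×1 = 86 → [196, 579, 671, 576, 554, 431, 251, 86]. Normalization factor = sum(kernel) = 4.

[196, 579, 671, 576, 554, 431, 251, 86]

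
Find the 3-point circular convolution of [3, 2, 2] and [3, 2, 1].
Use y[k] = Σ_j u[j]·v[(k-j) mod 3]. y[0] = 3×3 + 2×1 + 2×2 = 15; y[1] = 3×2 + 2×3 + 2×1 = 14; y[2] = 3×1 + 2×2 + 2×3 = 13. Result: [15, 14, 13]

[15, 14, 13]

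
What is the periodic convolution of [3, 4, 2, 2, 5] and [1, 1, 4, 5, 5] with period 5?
Use y[k] = Σ_j x[j]·h[(k-j) mod 5]. y[0] = 3×1 + 4×5 + 2×5 + 2×4 + 5×1 = 46; y[1] = 3×1 + 4×1 + 2×5 + 2×5 + 5×4 = 47; y[2] = 3×4 + 4×1 + 2×1 + 2×5 + 5×5 = 53; y[3] = 3×5 + 4×4 + 2×1 + 2×1 + 5×5 = 60; y[4] = 3×5 + 4×5 + 2×4 + 2×1 + 5×1 = 50. Result: [46, 47, 53, 60, 50]

[46, 47, 53, 60, 50]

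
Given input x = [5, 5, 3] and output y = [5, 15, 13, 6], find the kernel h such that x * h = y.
Output length 4 = len(x) + len(h) - 1 ⇒ len(h) = 2. Solve h forward using h[k] = (y[k] - Σ_{i≥1} x[i]·h[k-i]) / x[0]: h[0] = y[0] / x[0] = 5 / 5 = 1; h[1] = (y[1] - 5×1) / x[0] = (15 - 5×1) / 5 = 2. So h = [1, 2]. Forward-check [5, 5, 3] * [1, 2]: y[0] = 5×1 = 5; y[1] = 5×2 + 5×1 = 15; y[2] = 5×2 + 3×1 = 13; y[3] = 3×2 = 6 → [5, 15, 13, 6] ✓

[1, 2]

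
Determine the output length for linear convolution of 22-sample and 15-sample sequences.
Linear/full convolution length: m + n - 1 = 22 + 15 - 1 = 36

36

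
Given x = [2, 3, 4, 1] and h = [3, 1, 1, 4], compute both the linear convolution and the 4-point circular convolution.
Linear: y_lin[0] = 2×3 = 6; y_lin[1] = 2×1 + 3×3 = 11; y_lin[2] = 2×1 + 3×1 + 4×3 = 17; y_lin[3] = 2×4 + 3×1 + 4×1 + 1×3 = 18; y_lin[4] = 3×4 + 4×1 + 1×1 = 17; y_lin[5] = 4×4 + 1×1 = 17; y_lin[6] = 1×4 = 4 → [6, 11, 17, 18, 17, 17, 4]. Circular (length 4): y[0] = 2×3 + 3×4 + 4×1 + 1×1 = 23; y[1] = 2×1 + 3×3 + 4×4 + 1×1 = 28; y[2] = 2×1 + 3×1 + 4×3 + 1×4 = 21; y[3] = 2×4 + 3×1 + 4×1 + 1×3 = 18 → [23, 28, 21, 18]

Linear: [6, 11, 17, 18, 17, 17, 4], Circular: [23, 28, 21, 18]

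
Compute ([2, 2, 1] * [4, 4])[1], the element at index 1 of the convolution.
Use y[k] = Σ_i a[i]·b[k-i] at k=1. y[1] = 2×4 + 2×4 = 16

16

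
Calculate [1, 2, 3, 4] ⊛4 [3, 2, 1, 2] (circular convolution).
Use y[k] = Σ_j u[j]·v[(k-j) mod 4]. y[0] = 1×3 + 2×2 + 3×1 + 4×2 = 18; y[1] = 1×2 + 2×3 + 3×2 + 4×1 = 18; y[2] = 1×1 + 2×2 + 3×3 + 4×2 = 22; y[3] = 1×2 + 2×1 + 3×2 + 4×3 = 22. Result: [18, 18, 22, 22]

[18, 18, 22, 22]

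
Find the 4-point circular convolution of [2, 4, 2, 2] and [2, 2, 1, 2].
Use y[k] = Σ_j f[j]·g[(k-j) mod 4]. y[0] = 2×2 + 4×2 + 2×1 + 2×2 = 18; y[1] = 2×2 + 4×2 + 2×2 + 2×1 = 18; y[2] = 2×1 + 4×2 + 2×2 + 2×2 = 18; y[3] = 2×2 + 4×1 + 2×2 + 2×2 = 16. Result: [18, 18, 18, 16]

[18, 18, 18, 16]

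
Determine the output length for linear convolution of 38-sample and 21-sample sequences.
Linear/full convolution length: m + n - 1 = 38 + 21 - 1 = 58

58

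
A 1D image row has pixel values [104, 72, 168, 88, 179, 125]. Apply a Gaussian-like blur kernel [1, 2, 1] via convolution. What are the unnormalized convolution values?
Convolve image row [104, 72, 168, 88, 179, 125] with kernel [1, 2, 1]: y[0] = 104×1 = 104; y[1] = 104×2 + 72×1 = 280; y[2] = 104×1 + 72×2 + 168×1 = 416; y[3] = 72×1 + 168×2 + 88×1 = 496; y[4] = 168×1 + 88×2 + 179×1 = 523; y[5] = 88×1 + 179×2 + 125×1 = 571; y[6] = 179×1 + 125×2 = 429; y[7] = 125×1 = 125 → [104, 280, 416, 496, 523, 571, 429, 125]. Normalization factor = sum(kernel) = 4.

[104, 280, 416, 496, 523, 571, 429, 125]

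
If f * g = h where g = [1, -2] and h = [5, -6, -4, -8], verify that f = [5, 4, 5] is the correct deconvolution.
Forward-compute [5, 4, 5] * [1, -2]: h[0] = 5×1 = 5; h[1] = 5×-2 + 4×1 = -6; h[2] = 4×-2 + 5×1 = -3; h[3] = 5×-2 = -10 → [5, -6, -3, -10]. Does not match given h = [5, -6, -4, -8].

Not verified. [5, 4, 5] * [1, -2] = [5, -6, -3, -10], which differs from [5, -6, -4, -8] at index 2.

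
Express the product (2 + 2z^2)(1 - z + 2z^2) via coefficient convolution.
Ascending coefficients: a = [2, 0, 2], b = [1, -1, 2]. c[0] = 2×1 = 2; c[1] = 2×-1 + 0×1 = -2; c[2] = 2×2 + 0×-1 + 2×1 = 6; c[3] = 0×2 + 2×-1 = -2; c[4] = 2×2 = 4. Result coefficients: [2, -2, 6, -2, 4] → 2 - 2z + 6z^2 - 2z^3 + 4z^4

2 - 2z + 6z^2 - 2z^3 + 4z^4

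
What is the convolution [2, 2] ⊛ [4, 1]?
y[0] = 2×4 = 8; y[1] = 2×1 + 2×4 = 10; y[2] = 2×1 = 2

[8, 10, 2]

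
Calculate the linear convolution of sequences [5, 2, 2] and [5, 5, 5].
y[0] = 5×5 = 25; y[1] = 5×5 + 2×5 = 35; y[2] = 5×5 + 2×5 + 2×5 = 45; y[3] = 2×5 + 2×5 = 20; y[4] = 2×5 = 10

[25, 35, 45, 20, 10]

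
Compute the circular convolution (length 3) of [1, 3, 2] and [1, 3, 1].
Use y[k] = Σ_j f[j]·g[(k-j) mod 3]. y[0] = 1×1 + 3×1 + 2×3 = 10; y[1] = 1×3 + 3×1 + 2×1 = 8; y[2] = 1×1 + 3×3 + 2×1 = 12. Result: [10, 8, 12]

[10, 8, 12]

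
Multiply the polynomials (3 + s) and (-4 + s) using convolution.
Ascending coefficients: a = [3, 1], b = [-4, 1]. c[0] = 3×-4 = -12; c[1] = 3×1 + 1×-4 = -1; c[2] = 1×1 = 1. Result coefficients: [-12, -1, 1] → -12 - s + s^2

-12 - s + s^2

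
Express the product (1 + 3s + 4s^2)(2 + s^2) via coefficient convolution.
Ascending coefficients: a = [1, 3, 4], b = [2, 0, 1]. c[0] = 1×2 = 2; c[1] = 1×0 + 3×2 = 6; c[2] = 1×1 + 3×0 + 4×2 = 9; c[3] = 3×1 + 4×0 = 3; c[4] = 4×1 = 4. Result coefficients: [2, 6, 9, 3, 4] → 2 + 6s + 9s^2 + 3s^3 + 4s^4

2 + 6s + 9s^2 + 3s^3 + 4s^4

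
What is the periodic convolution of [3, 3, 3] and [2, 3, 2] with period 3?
Use y[k] = Σ_j u[j]·v[(k-j) mod 3]. y[0] = 3×2 + 3×2 + 3×3 = 21; y[1] = 3×3 + 3×2 + 3×2 = 21; y[2] = 3×2 + 3×3 + 3×2 = 21. Result: [21, 21, 21]

[21, 21, 21]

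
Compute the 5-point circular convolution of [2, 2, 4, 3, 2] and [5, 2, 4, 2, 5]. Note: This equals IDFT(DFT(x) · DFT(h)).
Either evaluate y[k] = Σ_j x[j]·h[(k-j) mod 5] directly, or use IDFT(DFT(x) · DFT(h)). y[0] = 2×5 + 2×5 + 4×2 + 3×4 + 2×2 = 44; y[1] = 2×2 + 2×5 + 4×5 + 3×2 + 2×4 = 48; y[2] = 2×4 + 2×2 + 4×5 + 3×5 + 2×2 = 51; y[3] = 2×2 + 2×4 + 4×2 + 3×5 + 2×5 = 45; y[4] = 2×5 + 2×2 + 4×4 + 3×2 + 2×5 = 46. Result: [44, 48, 51, 45, 46]

[44, 48, 51, 45, 46]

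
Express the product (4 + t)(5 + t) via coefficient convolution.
Ascending coefficients: a = [4, 1], b = [5, 1]. c[0] = 4×5 = 20; c[1] = 4×1 + 1×5 = 9; c[2] = 1×1 = 1. Result coefficients: [20, 9, 1] → 20 + 9t + t^2

20 + 9t + t^2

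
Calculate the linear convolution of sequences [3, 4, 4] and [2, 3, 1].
y[0] = 3×2 = 6; y[1] = 3×3 + 4×2 = 17; y[2] = 3×1 + 4×3 + 4×2 = 23; y[3] = 4×1 + 4×3 = 16; y[4] = 4×1 = 4

[6, 17, 23, 16, 4]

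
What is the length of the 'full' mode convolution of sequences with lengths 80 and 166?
Linear/full convolution length: m + n - 1 = 80 + 166 - 1 = 245

245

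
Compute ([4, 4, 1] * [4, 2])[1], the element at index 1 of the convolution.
Use y[k] = Σ_i a[i]·b[k-i] at k=1. y[1] = 4×2 + 4×4 = 24

24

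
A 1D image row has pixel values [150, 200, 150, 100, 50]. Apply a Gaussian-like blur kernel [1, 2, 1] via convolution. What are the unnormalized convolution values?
Convolve image row [150, 200, 150, 100, 50] with kernel [1, 2, 1]: y[0] = 150×1 = 150; y[1] = 150×2 + 200×1 = 500; y[2] = 150×1 + 200×2 + 150×1 = 700; y[3] = 200×1 + 150×2 + 100×1 = 600; y[4] = 150×1 + 100×2 + 50×1 = 400; y[5] = 100×1 + 50×2 = 200; y[6] = 50×1 = 50 → [150, 500, 700, 600, 400, 200, 50]. Normalization factor = sum(kernel) = 4.

[150, 500, 700, 600, 400, 200, 50]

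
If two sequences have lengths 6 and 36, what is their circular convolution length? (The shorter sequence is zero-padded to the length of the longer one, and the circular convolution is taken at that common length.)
Circular convolution (zero-padding the shorter input) has length max(m, n) = max(6, 36) = 36

36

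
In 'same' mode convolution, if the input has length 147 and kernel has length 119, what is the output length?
'Same' mode returns an output with the same length as the input: 147

147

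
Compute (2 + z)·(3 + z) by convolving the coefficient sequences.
Ascending coefficients: a = [2, 1], b = [3, 1]. c[0] = 2×3 = 6; c[1] = 2×1 + 1×3 = 5; c[2] = 1×1 = 1. Result coefficients: [6, 5, 1] → 6 + 5z + z^2

6 + 5z + z^2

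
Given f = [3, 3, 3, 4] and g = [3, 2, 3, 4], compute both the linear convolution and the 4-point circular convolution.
Linear: y_lin[0] = 3×3 = 9; y_lin[1] = 3×2 + 3×3 = 15; y_lin[2] = 3×3 + 3×2 + 3×3 = 24; y_lin[3] = 3×4 + 3×3 + 3×2 + 4×3 = 39; y_lin[4] = 3×4 + 3×3 + 4×2 = 29; y_lin[5] = 3×4 + 4×3 = 24; y_lin[6] = 4×4 = 16 → [9, 15, 24, 39, 29, 24, 16]. Circular (length 4): y[0] = 3×3 + 3×4 + 3×3 + 4×2 = 38; y[1] = 3×2 + 3×3 + 3×4 + 4×3 = 39; y[2] = 3×3 + 3×2 + 3×3 + 4×4 = 40; y[3] = 3×4 + 3×3 + 3×2 + 4×3 = 39 → [38, 39, 40, 39]

Linear: [9, 15, 24, 39, 29, 24, 16], Circular: [38, 39, 40, 39]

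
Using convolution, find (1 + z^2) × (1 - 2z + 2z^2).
Ascending coefficients: a = [1, 0, 1], b = [1, -2, 2]. c[0] = 1×1 = 1; c[1] = 1×-2 + 0×1 = -2; c[2] = 1×2 + 0×-2 + 1×1 = 3; c[3] = 0×2 + 1×-2 = -2; c[4] = 1×2 = 2. Result coefficients: [1, -2, 3, -2, 2] → 1 - 2z + 3z^2 - 2z^3 + 2z^4

1 - 2z + 3z^2 - 2z^3 + 2z^4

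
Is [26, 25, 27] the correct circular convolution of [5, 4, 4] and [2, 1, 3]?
Recompute circular convolution of [5, 4, 4] and [2, 1, 3]: y[0] = 5×2 + 4×3 + 4×1 = 26; y[1] = 5×1 + 4×2 + 4×3 = 25; y[2] = 5×3 + 4×1 + 4×2 = 27 → [26, 25, 27]. Given [26, 25, 27] matches, so answer: Yes

Yes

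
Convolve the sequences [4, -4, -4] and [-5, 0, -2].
y[0] = 4×-5 = -20; y[1] = 4×0 + -4×-5 = 20; y[2] = 4×-2 + -4×0 + -4×-5 = 12; y[3] = -4×-2 + -4×0 = 8; y[4] = -4×-2 = 8

[-20, 20, 12, 8, 8]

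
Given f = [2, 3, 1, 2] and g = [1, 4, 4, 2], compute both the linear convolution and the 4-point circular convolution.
Linear: y_lin[0] = 2×1 = 2; y_lin[1] = 2×4 + 3×1 = 11; y_lin[2] = 2×4 + 3×4 + 1×1 = 21; y_lin[3] = 2×2 + 3×4 + 1×4 + 2×1 = 22; y_lin[4] = 3×2 + 1×4 + 2×4 = 18; y_lin[5] = 1×2 + 2×4 = 10; y_lin[6] = 2×2 = 4 → [2, 11, 21, 22, 18, 10, 4]. Circular (length 4): y[0] = 2×1 + 3×2 + 1×4 + 2×4 = 20; y[1] = 2×4 + 3×1 + 1×2 + 2×4 = 21; y[2] = 2×4 + 3×4 + 1×1 + 2×2 = 25; y[3] = 2×2 + 3×4 + 1×4 + 2×1 = 22 → [20, 21, 25, 22]

Linear: [2, 11, 21, 22, 18, 10, 4], Circular: [20, 21, 25, 22]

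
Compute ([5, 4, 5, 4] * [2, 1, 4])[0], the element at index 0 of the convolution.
Use y[k] = Σ_i a[i]·b[k-i] at k=0. y[0] = 5×2 = 10

10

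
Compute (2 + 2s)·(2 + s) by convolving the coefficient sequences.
Ascending coefficients: a = [2, 2], b = [2, 1]. c[0] = 2×2 = 4; c[1] = 2×1 + 2×2 = 6; c[2] = 2×1 = 2. Result coefficients: [4, 6, 2] → 4 + 6s + 2s^2

4 + 6s + 2s^2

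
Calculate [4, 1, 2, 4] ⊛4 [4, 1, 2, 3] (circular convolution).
Use y[k] = Σ_j f[j]·g[(k-j) mod 4]. y[0] = 4×4 + 1×3 + 2×2 + 4×1 = 27; y[1] = 4×1 + 1×4 + 2×3 + 4×2 = 22; y[2] = 4×2 + 1×1 + 2×4 + 4×3 = 29; y[3] = 4×3 + 1×2 + 2×1 + 4×4 = 32. Result: [27, 22, 29, 32]

[27, 22, 29, 32]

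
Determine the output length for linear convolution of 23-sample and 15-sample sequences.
Linear/full convolution length: m + n - 1 = 23 + 15 - 1 = 37

37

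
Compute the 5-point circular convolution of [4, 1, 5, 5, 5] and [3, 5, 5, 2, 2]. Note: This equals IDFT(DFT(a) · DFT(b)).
Either evaluate y[k] = Σ_j a[j]·b[(k-j) mod 5] directly, or use IDFT(DFT(a) · DFT(b)). y[0] = 4×3 + 1×2 + 5×2 + 5×5 + 5×5 = 74; y[1] = 4×5 + 1×3 + 5×2 + 5×2 + 5×5 = 68; y[2] = 4×5 + 1×5 + 5×3 + 5×2 + 5×2 = 60; y[3] = 4×2 + 1×5 + 5×5 + 5×3 + 5×2 = 63; y[4] = 4×2 + 1×2 + 5×5 + 5×5 + 5×3 = 75. Result: [74, 68, 60, 63, 75]

[74, 68, 60, 63, 75]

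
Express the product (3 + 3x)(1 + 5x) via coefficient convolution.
Ascending coefficients: a = [3, 3], b = [1, 5]. c[0] = 3×1 = 3; c[1] = 3×5 + 3×1 = 18; c[2] = 3×5 = 15. Result coefficients: [3, 18, 15] → 3 + 18x + 15x^2

3 + 18x + 15x^2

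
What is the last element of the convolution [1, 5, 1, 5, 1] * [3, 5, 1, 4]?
Use y[k] = Σ_i a[i]·b[k-i] at k=7. y[7] = 1×4 = 4

4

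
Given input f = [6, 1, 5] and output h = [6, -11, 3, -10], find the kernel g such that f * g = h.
Output length 4 = len(f) + len(g) - 1 ⇒ len(g) = 2. Solve g forward using g[k] = (h[k] - Σ_{i≥1} f[i]·g[k-i]) / f[0]: g[0] = h[0] / f[0] = 6 / 6 = 1; g[1] = (h[1] - 1×1) / f[0] = (-11 - 1×1) / 6 = -2. So g = [1, -2]. Forward-check [6, 1, 5] * [1, -2]: h[0] = 6×1 = 6; h[1] = 6×-2 + 1×1 = -11; h[2] = 1×-2 + 5×1 = 3; h[3] = 5×-2 = -10 → [6, -11, 3, -10] ✓

[1, -2]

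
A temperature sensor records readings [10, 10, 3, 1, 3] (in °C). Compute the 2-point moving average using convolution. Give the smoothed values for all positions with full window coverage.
2-point moving average kernel = [1, 1]. Apply in 'valid' mode (full window coverage): avg[0] = (10 + 10) / 2 = 10.0; avg[1] = (10 + 3) / 2 = 6.5; avg[2] = (3 + 1) / 2 = 2.0; avg[3] = (1 + 3) / 2 = 2.0. Smoothed values: [10.0, 6.5, 2.0, 2.0]

[10.0, 6.5, 2.0, 2.0]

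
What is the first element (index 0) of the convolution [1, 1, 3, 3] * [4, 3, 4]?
Use y[k] = Σ_i a[i]·b[k-i] at k=0. y[0] = 1×4 = 4

4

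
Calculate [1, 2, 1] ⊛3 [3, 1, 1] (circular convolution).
Use y[k] = Σ_j u[j]·v[(k-j) mod 3]. y[0] = 1×3 + 2×1 + 1×1 = 6; y[1] = 1×1 + 2×3 + 1×1 = 8; y[2] = 1×1 + 2×1 + 1×3 = 6. Result: [6, 8, 6]

[6, 8, 6]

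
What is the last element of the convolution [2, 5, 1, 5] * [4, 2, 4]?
Use y[k] = Σ_i a[i]·b[k-i] at k=5. y[5] = 5×4 = 20

20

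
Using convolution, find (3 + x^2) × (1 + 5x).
Ascending coefficients: a = [3, 0, 1], b = [1, 5]. c[0] = 3×1 = 3; c[1] = 3×5 + 0×1 = 15; c[2] = 0×5 + 1×1 = 1; c[3] = 1×5 = 5. Result coefficients: [3, 15, 1, 5] → 3 + 15x + x^2 + 5x^3

3 + 15x + x^2 + 5x^3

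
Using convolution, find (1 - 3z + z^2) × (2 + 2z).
Ascending coefficients: a = [1, -3, 1], b = [2, 2]. c[0] = 1×2 = 2; c[1] = 1×2 + -3×2 = -4; c[2] = -3×2 + 1×2 = -4; c[3] = 1×2 = 2. Result coefficients: [2, -4, -4, 2] → 2 - 4z - 4z^2 + 2z^3

2 - 4z - 4z^2 + 2z^3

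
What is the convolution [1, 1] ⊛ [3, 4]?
y[0] = 1×3 = 3; y[1] = 1×4 + 1×3 = 7; y[2] = 1×4 = 4

[3, 7, 4]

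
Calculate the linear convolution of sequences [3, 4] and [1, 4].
y[0] = 3×1 = 3; y[1] = 3×4 + 4×1 = 16; y[2] = 4×4 = 16

[3, 16, 16]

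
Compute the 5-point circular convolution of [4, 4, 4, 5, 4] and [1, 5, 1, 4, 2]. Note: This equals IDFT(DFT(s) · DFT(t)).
Either evaluate y[k] = Σ_j s[j]·t[(k-j) mod 5] directly, or use IDFT(DFT(s) · DFT(t)). y[0] = 4×1 + 4×2 + 4×4 + 5×1 + 4×5 = 53; y[1] = 4×5 + 4×1 + 4×2 + 5×4 + 4×1 = 56; y[2] = 4×1 + 4×5 + 4×1 + 5×2 + 4×4 = 54; y[3] = 4×4 + 4×1 + 4×5 + 5×1 + 4×2 = 53; y[4] = 4×2 + 4×4 + 4×1 + 5×5 + 4×1 = 57. Result: [53, 56, 54, 53, 57]

[53, 56, 54, 53, 57]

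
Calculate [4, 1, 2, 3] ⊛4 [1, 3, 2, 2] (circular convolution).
Use y[k] = Σ_j a[j]·b[(k-j) mod 4]. y[0] = 4×1 + 1×2 + 2×2 + 3×3 = 19; y[1] = 4×3 + 1×1 + 2×2 + 3×2 = 23; y[2] = 4×2 + 1×3 + 2×1 + 3×2 = 19; y[3] = 4×2 + 1×2 + 2×3 + 3×1 = 19. Result: [19, 23, 19, 19]

[19, 23, 19, 19]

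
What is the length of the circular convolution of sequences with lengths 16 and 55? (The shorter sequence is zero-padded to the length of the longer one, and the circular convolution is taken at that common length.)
Circular convolution (zero-padding the shorter input) has length max(m, n) = max(16, 55) = 55

55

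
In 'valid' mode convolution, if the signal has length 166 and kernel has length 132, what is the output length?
'Valid' mode counts only positions where the kernel fully overlaps the signal: m - n + 1 = 166 - 132 + 1 = 35

35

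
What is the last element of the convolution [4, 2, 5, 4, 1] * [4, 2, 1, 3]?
Use y[k] = Σ_i a[i]·b[k-i] at k=7. y[7] = 1×3 = 3

3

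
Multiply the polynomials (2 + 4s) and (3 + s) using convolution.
Ascending coefficients: a = [2, 4], b = [3, 1]. c[0] = 2×3 = 6; c[1] = 2×1 + 4×3 = 14; c[2] = 4×1 = 4. Result coefficients: [6, 14, 4] → 6 + 14s + 4s^2

6 + 14s + 4s^2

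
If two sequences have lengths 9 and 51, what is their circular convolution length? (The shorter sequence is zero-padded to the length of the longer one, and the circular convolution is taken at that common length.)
Circular convolution (zero-padding the shorter input) has length max(m, n) = max(9, 51) = 51

51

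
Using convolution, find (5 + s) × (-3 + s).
Ascending coefficients: a = [5, 1], b = [-3, 1]. c[0] = 5×-3 = -15; c[1] = 5×1 + 1×-3 = 2; c[2] = 1×1 = 1. Result coefficients: [-15, 2, 1] → -15 + 2s + s^2

-15 + 2s + s^2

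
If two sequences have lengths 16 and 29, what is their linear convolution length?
Linear/full convolution length: m + n - 1 = 16 + 29 - 1 = 44

44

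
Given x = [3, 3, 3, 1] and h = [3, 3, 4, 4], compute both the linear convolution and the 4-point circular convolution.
Linear: y_lin[0] = 3×3 = 9; y_lin[1] = 3×3 + 3×3 = 18; y_lin[2] = 3×4 + 3×3 + 3×3 = 30; y_lin[3] = 3×4 + 3×4 + 3×3 + 1×3 = 36; y_lin[4] = 3×4 + 3×4 + 1×3 = 27; y_lin[5] = 3×4 + 1×4 = 16; y_lin[6] = 1×4 = 4 → [9, 18, 30, 36, 27, 16, 4]. Circular (length 4): y[0] = 3×3 + 3×4 + 3×4 + 1×3 = 36; y[1] = 3×3 + 3×3 + 3×4 + 1×4 = 34; y[2] = 3×4 + 3×3 + 3×3 + 1×4 = 34; y[3] = 3×4 + 3×4 + 3×3 + 1×3 = 36 → [36, 34, 34, 36]

Linear: [9, 18, 30, 36, 27, 16, 4], Circular: [36, 34, 34, 36]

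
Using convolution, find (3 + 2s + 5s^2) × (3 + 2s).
Ascending coefficients: a = [3, 2, 5], b = [3, 2]. c[0] = 3×3 = 9; c[1] = 3×2 + 2×3 = 12; c[2] = 2×2 + 5×3 = 19; c[3] = 5×2 = 10. Result coefficients: [9, 12, 19, 10] → 9 + 12s + 19s^2 + 10s^3

9 + 12s + 19s^2 + 10s^3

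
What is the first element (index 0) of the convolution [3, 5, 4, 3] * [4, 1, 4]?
Use y[k] = Σ_i a[i]·b[k-i] at k=0. y[0] = 3×4 = 12

12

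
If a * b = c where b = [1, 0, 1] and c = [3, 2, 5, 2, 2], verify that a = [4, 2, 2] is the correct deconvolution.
Forward-compute [4, 2, 2] * [1, 0, 1]: c[0] = 4×1 = 4; c[1] = 4×0 + 2×1 = 2; c[2] = 4×1 + 2×0 + 2×1 = 6; c[3] = 2×1 + 2×0 = 2; c[4] = 2×1 = 2 → [4, 2, 6, 2, 2]. Does not match given c = [3, 2, 5, 2, 2].

Not verified. [4, 2, 2] * [1, 0, 1] = [4, 2, 6, 2, 2], which differs from [3, 2, 5, 2, 2] at index 0.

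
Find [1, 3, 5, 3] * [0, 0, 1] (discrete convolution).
y[0] = 1×0 = 0; y[1] = 1×0 + 3×0 = 0; y[2] = 1×1 + 3×0 + 5×0 = 1; y[3] = 3×1 + 5×0 + 3×0 = 3; y[4] = 5×1 + 3×0 = 5; y[5] = 3×1 = 3

[0, 0, 1, 3, 5, 3]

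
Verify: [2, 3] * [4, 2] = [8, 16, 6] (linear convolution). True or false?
Recompute linear convolution of [2, 3] and [4, 2]: y[0] = 2×4 = 8; y[1] = 2×2 + 3×4 = 16; y[2] = 3×2 = 6 → [8, 16, 6]. Given [8, 16, 6] matches, so answer: Yes

Yes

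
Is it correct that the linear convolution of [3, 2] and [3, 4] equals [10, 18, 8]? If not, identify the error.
Recompute linear convolution of [3, 2] and [3, 4]: y[0] = 3×3 = 9; y[1] = 3×4 + 2×3 = 18; y[2] = 2×4 = 8 → [9, 18, 8]. Compare to given [10, 18, 8]: they differ at index 0: given 10, correct 9, so answer: No

No. Error at index 0: given 10, correct 9.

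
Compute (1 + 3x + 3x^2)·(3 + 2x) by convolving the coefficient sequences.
Ascending coefficients: a = [1, 3, 3], b = [3, 2]. c[0] = 1×3 = 3; c[1] = 1×2 + 3×3 = 11; c[2] = 3×2 + 3×3 = 15; c[3] = 3×2 = 6. Result coefficients: [3, 11, 15, 6] → 3 + 11x + 15x^2 + 6x^3

3 + 11x + 15x^2 + 6x^3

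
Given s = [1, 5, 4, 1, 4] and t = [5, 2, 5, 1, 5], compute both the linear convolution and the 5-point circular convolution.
Linear: y_lin[0] = 1×5 = 5; y_lin[1] = 1×2 + 5×5 = 27; y_lin[2] = 1×5 + 5×2 + 4×5 = 35; y_lin[3] = 1×1 + 5×5 + 4×2 + 1×5 = 39; y_lin[4] = 1×5 + 5×1 + 4×5 + 1×2 + 4×5 = 52; y_lin[5] = 5×5 + 4×1 + 1×5 + 4×2 = 42; y_lin[6] = 4×5 + 1×1 + 4×5 = 41; y_lin[7] = 1×5 + 4×1 = 9; y_lin[8] = 4×5 = 20 → [5, 27, 35, 39, 52, 42, 41, 9, 20]. Circular (length 5): y[0] = 1×5 + 5×5 + 4×1 + 1×5 + 4×2 = 47; y[1] = 1×2 + 5×5 + 4×5 + 1×1 + 4×5 = 68; y[2] = 1×5 + 5×2 + 4×5 + 1×5 + 4×1 = 44; y[3] = 1×1 + 5×5 + 4×2 + 1×5 + 4×5 = 59; y[4] = 1×5 + 5×1 + 4×5 + 1×2 + 4×5 = 52 → [47, 68, 44, 59, 52]

Linear: [5, 27, 35, 39, 52, 42, 41, 9, 20], Circular: [47, 68, 44, 59, 52]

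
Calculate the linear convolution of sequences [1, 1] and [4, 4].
y[0] = 1×4 = 4; y[1] = 1×4 + 1×4 = 8; y[2] = 1×4 = 4

[4, 8, 4]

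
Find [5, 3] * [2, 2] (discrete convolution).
y[0] = 5×2 = 10; y[1] = 5×2 + 3×2 = 16; y[2] = 3×2 = 6

[10, 16, 6]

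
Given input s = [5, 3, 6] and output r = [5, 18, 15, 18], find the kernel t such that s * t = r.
Output length 4 = len(s) + len(t) - 1 ⇒ len(t) = 2. Solve t forward using t[k] = (r[k] - Σ_{i≥1} s[i]·t[k-i]) / s[0]: t[0] = r[0] / s[0] = 5 / 5 = 1; t[1] = (r[1] - 3×1) / s[0] = (18 - 3×1) / 5 = 3. So t = [1, 3]. Forward-check [5, 3, 6] * [1, 3]: r[0] = 5×1 = 5; r[1] = 5×3 + 3×1 = 18; r[2] = 3×3 + 6×1 = 15; r[3] = 6×3 = 18 → [5, 18, 15, 18] ✓

[1, 3]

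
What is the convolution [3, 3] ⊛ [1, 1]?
y[0] = 3×1 = 3; y[1] = 3×1 + 3×1 = 6; y[2] = 3×1 = 3

[3, 6, 3]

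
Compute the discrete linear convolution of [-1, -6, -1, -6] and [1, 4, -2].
y[0] = -1×1 = -1; y[1] = -1×4 + -6×1 = -10; y[2] = -1×-2 + -6×4 + -1×1 = -23; y[3] = -6×-2 + -1×4 + -6×1 = 2; y[4] = -1×-2 + -6×4 = -22; y[5] = -6×-2 = 12

[-1, -10, -23, 2, -22, 12]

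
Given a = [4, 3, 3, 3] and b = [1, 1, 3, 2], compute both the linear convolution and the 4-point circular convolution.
Linear: y_lin[0] = 4×1 = 4; y_lin[1] = 4×1 + 3×1 = 7; y_lin[2] = 4×3 + 3×1 + 3×1 = 18; y_lin[3] = 4×2 + 3×3 + 3×1 + 3×1 = 23; y_lin[4] = 3×2 + 3×3 + 3×1 = 18; y_lin[5] = 3×2 + 3×3 = 15; y_lin[6] = 3×2 = 6 → [4, 7, 18, 23, 18, 15, 6]. Circular (length 4): y[0] = 4×1 + 3×2 + 3×3 + 3×1 = 22; y[1] = 4×1 + 3×1 + 3×2 + 3×3 = 22; y[2] = 4×3 + 3×1 + 3×1 + 3×2 = 24; y[3] = 4×2 + 3×3 + 3×1 + 3×1 = 23 → [22, 22, 24, 23]

Linear: [4, 7, 18, 23, 18, 15, 6], Circular: [22, 22, 24, 23]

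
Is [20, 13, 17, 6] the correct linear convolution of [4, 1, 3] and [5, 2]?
Recompute linear convolution of [4, 1, 3] and [5, 2]: y[0] = 4×5 = 20; y[1] = 4×2 + 1×5 = 13; y[2] = 1×2 + 3×5 = 17; y[3] = 3×2 = 6 → [20, 13, 17, 6]. Given [20, 13, 17, 6] matches, so answer: Yes

Yes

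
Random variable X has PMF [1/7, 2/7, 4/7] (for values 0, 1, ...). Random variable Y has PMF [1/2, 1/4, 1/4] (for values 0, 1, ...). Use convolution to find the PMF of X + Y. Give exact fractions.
P(X+Y=k) = Σ_i P(X=i)·P(Y=k-i) — a convolution of [1/7, 2/7, 4/7] and [1/2, 1/4, 1/4]. P(X+Y=0) = (1/7)×(1/2) = 1/14; P(X+Y=1) = (1/7)×(1/4) + (2/7)×(1/2) = 1/28 + 1/7 = 5/28; P(X+Y=2) = (1/7)×(1/4) + (2/7)×(1/4) + (4/7)×(1/2) = 1/28 + 1/14 + 2/7 = 11/28; P(X+Y=3) = (2/7)×(1/4) + (4/7)×(1/4) = 1/14 + 1/7 = 3/14; P(X+Y=4) = (4/7)×(1/4) = 1/7. PMF: [1/14, 5/28, 11/28, 3/14, 1/7] (sums to 1 ✓)

[1/14, 5/28, 11/28, 3/14, 1/7]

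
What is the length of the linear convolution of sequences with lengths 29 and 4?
Linear/full convolution length: m + n - 1 = 29 + 4 - 1 = 32

32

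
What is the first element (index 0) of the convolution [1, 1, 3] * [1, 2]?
Use y[k] = Σ_i a[i]·b[k-i] at k=0. y[0] = 1×1 = 1

1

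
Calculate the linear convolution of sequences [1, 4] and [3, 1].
y[0] = 1×3 = 3; y[1] = 1×1 + 4×3 = 13; y[2] = 4×1 = 4

[3, 13, 4]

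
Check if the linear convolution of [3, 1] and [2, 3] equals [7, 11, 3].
Recompute linear convolution of [3, 1] and [2, 3]: y[0] = 3×2 = 6; y[1] = 3×3 + 1×2 = 11; y[2] = 1×3 = 3 → [6, 11, 3]. Compare to given [7, 11, 3]: they differ at index 0: given 7, correct 6, so answer: No

No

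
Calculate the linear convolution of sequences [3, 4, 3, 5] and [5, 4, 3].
y[0] = 3×5 = 15; y[1] = 3×4 + 4×5 = 32; y[2] = 3×3 + 4×4 + 3×5 = 40; y[3] = 4×3 + 3×4 + 5×5 = 49; y[4] = 3×3 + 5×4 = 29; y[5] = 5×3 = 15

[15, 32, 40, 49, 29, 15]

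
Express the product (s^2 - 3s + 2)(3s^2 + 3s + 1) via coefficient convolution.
Ascending coefficients: a = [2, -3, 1], b = [1, 3, 3]. c[0] = 2×1 = 2; c[1] = 2×3 + -3×1 = 3; c[2] = 2×3 + -3×3 + 1×1 = -2; c[3] = -3×3 + 1×3 = -6; c[4] = 1×3 = 3. Result coefficients: [2, 3, -2, -6, 3] → 3s^4 - 6s^3 - 2s^2 + 3s + 2

3s^4 - 6s^3 - 2s^2 + 3s + 2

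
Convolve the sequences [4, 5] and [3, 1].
y[0] = 4×3 = 12; y[1] = 4×1 + 5×3 = 19; y[2] = 5×1 = 5

[12, 19, 5]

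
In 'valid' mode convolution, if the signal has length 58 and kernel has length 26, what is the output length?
'Valid' mode counts only positions where the kernel fully overlaps the signal: m - n + 1 = 58 - 26 + 1 = 33

33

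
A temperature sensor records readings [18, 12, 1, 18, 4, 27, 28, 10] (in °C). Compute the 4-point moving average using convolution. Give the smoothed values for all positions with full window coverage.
4-point moving average kernel = [1, 1, 1, 1]. Apply in 'valid' mode (full window coverage): avg[0] = (18 + 12 + 1 + 18) / 4 = 12.25; avg[1] = (12 + 1 + 18 + 4) / 4 = 8.75; avg[2] = (1 + 18 + 4 + 27) / 4 = 12.5; avg[3] = (18 + 4 + 27 + 28) / 4 = 19.25; avg[4] = (4 + 27 + 28 + 10) / 4 = 17.25. Smoothed values: [12.25, 8.75, 12.5, 19.25, 17.25]

[12.25, 8.75, 12.5, 19.25, 17.25]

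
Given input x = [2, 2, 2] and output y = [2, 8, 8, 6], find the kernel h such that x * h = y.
Output length 4 = len(x) + len(h) - 1 ⇒ len(h) = 2. Solve h forward using h[k] = (y[k] - Σ_{i≥1} x[i]·h[k-i]) / x[0]: h[0] = y[0] / x[0] = 2 / 2 = 1; h[1] = (y[1] - 2×1) / x[0] = (8 - 2×1) / 2 = 3. So h = [1, 3]. Forward-check [2, 2, 2] * [1, 3]: y[0] = 2×1 = 2; y[1] = 2×3 + 2×1 = 8; y[2] = 2×3 + 2×1 = 8; y[3] = 2×3 = 6 → [2, 8, 8, 6] ✓

[1, 3]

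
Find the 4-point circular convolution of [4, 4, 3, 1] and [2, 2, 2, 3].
Use y[k] = Σ_j u[j]·v[(k-j) mod 4]. y[0] = 4×2 + 4×3 + 3×2 + 1×2 = 28; y[1] = 4×2 + 4×2 + 3×3 + 1×2 = 27; y[2] = 4×2 + 4×2 + 3×2 + 1×3 = 25; y[3] = 4×3 + 4×2 + 3×2 + 1×2 = 28. Result: [28, 27, 25, 28]

[28, 27, 25, 28]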